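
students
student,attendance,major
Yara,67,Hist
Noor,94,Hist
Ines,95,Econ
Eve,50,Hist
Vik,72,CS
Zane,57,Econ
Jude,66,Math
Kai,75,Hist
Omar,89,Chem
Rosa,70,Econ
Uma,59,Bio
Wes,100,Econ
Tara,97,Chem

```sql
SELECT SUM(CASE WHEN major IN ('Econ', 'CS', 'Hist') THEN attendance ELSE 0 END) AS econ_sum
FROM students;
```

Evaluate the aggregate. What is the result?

student=Yara: ✓ → 67
student=Noor: ✓ → 94
student=Ines: ✓ → 95
student=Eve: ✓ → 50
student=Vik: ✓ → 72
student=Zane: ✓ → 57
student=Jude: ✗
student=Kai: ✓ → 75
student=Omar: ✗
student=Rosa: ✓ → 70
student=Uma: ✗
student=Wes: ✓ → 100
student=Tara: ✗
econ_sum = 67 + 94 + 95 + 50 + 72 + 57 + 75 + 70 + 100 = 680

680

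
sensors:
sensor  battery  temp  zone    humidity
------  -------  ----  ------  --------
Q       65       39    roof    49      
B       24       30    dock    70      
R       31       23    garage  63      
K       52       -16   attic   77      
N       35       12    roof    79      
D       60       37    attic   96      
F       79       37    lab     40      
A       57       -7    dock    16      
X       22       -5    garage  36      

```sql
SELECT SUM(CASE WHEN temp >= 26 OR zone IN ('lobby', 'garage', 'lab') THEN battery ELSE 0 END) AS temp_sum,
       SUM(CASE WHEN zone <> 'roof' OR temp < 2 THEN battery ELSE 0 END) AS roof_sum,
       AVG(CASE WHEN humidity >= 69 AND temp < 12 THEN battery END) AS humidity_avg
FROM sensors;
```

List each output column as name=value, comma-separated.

temp_sum=281, roof_sum=325, humidity_avg=52

[temp_sum: temp >= 26 OR zone IN ('lobby', 'garage', 'lab')]
sensor=Q: ✓ → 65
sensor=B: ✓ → 24
sensor=R: ✓ → 31
sensor=K: ✗
sensor=N: ✗
sensor=D: ✓ → 60
sensor=F: ✓ → 79
sensor=A: ✗
sensor=X: ✓ → 22
temp_sum = 65 + 24 + 31 + 60 + 79 + 22 = 281
—
[roof_sum: zone <> 'roof' OR temp < 2]
sensor=Q: ✗
sensor=B: ✓ → 24
sensor=R: ✓ → 31
sensor=K: ✓ → 52
sensor=N: ✗
sensor=D: ✓ → 60
sensor=F: ✓ → 79
sensor=A: ✓ → 57
sensor=X: ✓ → 22
roof_sum = 24 + 31 + 52 + 60 + 79 + 57 + 22 = 325
—
[humidity_avg: humidity >= 69 AND temp < 12]
sensor=Q: ✗
sensor=B: ✗
sensor=R: ✗
sensor=K: ✓ → 52
sensor=N: ✗
sensor=D: ✗
sensor=F: ✗
sensor=A: ✗
sensor=X: ✗
humidity_avg = 52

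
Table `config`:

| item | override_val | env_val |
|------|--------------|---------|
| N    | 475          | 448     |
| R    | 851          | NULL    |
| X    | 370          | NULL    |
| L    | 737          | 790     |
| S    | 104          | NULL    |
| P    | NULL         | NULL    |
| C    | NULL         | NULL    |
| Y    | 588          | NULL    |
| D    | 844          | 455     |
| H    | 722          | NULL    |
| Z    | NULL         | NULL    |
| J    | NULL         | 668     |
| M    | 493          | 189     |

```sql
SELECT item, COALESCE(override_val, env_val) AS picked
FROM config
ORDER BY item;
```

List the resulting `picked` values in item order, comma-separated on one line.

NULL, 844, 722, 668, 737, 493, 475, NULL, 851, 104, 370, 588, NULL

item=C: override_val=NULL, env_val=NULL (all NULL) → NULL
item=D: override_val=844 → 844
item=H: override_val=722 → 722
item=J: override_val=NULL, env_val=668 → 668
item=L: override_val=737 → 737
item=M: override_val=493 → 493
item=N: override_val=475 → 475
item=P: override_val=NULL, env_val=NULL (all NULL) → NULL
item=R: override_val=851 → 851
item=S: override_val=104 → 104
item=X: override_val=370 → 370
item=Y: override_val=588 → 588
item=Z: override_val=NULL, env_val=NULL (all NULL) → NULL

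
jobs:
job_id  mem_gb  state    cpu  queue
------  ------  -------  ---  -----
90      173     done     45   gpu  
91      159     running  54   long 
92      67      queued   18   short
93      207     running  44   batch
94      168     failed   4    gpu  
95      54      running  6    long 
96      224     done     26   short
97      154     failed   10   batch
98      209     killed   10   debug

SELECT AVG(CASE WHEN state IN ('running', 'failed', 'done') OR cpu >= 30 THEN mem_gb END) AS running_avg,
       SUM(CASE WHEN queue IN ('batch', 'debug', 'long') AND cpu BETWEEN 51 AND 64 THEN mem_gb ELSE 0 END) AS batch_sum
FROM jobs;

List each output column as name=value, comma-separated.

[running_avg: state IN ('running', 'failed', 'done') OR cpu >= 30]
job_id=90: ✓ → 173
job_id=91: ✓ → 159
job_id=92: ✗
job_id=93: ✓ → 207
job_id=94: ✓ → 168
job_id=95: ✓ → 54
job_id=96: ✓ → 224
job_id=97: ✓ → 154
job_id=98: ✗
running_avg = (173 + 159 + 207 + 168 + 54 + 224 + 154) / 7 = 162.7142857143
—
[batch_sum: queue IN ('batch', 'debug', 'long') AND cpu BETWEEN 51 AND 64]
job_id=90: ✗
job_id=91: ✓ → 159
job_id=92: ✗
job_id=93: ✗
job_id=94: ✗
job_id=95: ✗
job_id=96: ✗
job_id=97: ✗
job_id=98: ✗
batch_sum = 159

running_avg=162.7142857143, batch_sum=159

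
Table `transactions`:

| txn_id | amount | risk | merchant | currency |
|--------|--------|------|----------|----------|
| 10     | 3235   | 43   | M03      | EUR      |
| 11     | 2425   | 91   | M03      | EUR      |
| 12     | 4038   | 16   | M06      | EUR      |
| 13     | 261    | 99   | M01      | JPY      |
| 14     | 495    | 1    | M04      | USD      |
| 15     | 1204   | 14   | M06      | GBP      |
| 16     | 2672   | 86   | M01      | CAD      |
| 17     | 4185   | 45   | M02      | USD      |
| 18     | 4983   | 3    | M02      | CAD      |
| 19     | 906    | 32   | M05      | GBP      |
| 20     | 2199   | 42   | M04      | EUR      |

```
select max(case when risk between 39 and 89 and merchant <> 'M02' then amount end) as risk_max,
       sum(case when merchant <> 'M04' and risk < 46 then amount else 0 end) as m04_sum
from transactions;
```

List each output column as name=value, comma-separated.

risk_max=3235, m04_sum=18551

[risk_max: risk between 39 and 89 and merchant <> 'M02']
txn_id=10: ✓ → 3235
txn_id=11: ✗
txn_id=12: ✗
txn_id=13: ✗
txn_id=14: ✗
txn_id=15: ✗
txn_id=16: ✓ → 2672
txn_id=17: ✗
txn_id=18: ✗
txn_id=19: ✗
txn_id=20: ✓ → 2199
risk_max = MAX(3235, 2672, 2199) = 3235
—
[m04_sum: merchant <> 'M04' and risk < 46]
txn_id=10: ✓ → 3235
txn_id=11: ✗
txn_id=12: ✓ → 4038
txn_id=13: ✗
txn_id=14: ✗
txn_id=15: ✓ → 1204
txn_id=16: ✗
txn_id=17: ✓ → 4185
txn_id=18: ✓ → 4983
txn_id=19: ✓ → 906
txn_id=20: ✗
m04_sum = 3235 + 4038 + 1204 + 4185 + 4983 + 906 = 18551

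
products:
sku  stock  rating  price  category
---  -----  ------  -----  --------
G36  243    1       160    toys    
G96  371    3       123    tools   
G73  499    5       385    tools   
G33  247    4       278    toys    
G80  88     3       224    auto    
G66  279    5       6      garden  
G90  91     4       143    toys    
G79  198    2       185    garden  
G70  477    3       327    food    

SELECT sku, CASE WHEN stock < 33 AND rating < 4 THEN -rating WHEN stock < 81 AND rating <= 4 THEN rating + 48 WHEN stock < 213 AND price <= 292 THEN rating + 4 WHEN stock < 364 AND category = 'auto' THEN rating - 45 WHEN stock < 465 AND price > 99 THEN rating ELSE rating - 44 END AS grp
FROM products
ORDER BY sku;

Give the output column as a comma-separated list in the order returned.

sku=G33: stock < 465 AND price > 99 → 4
sku=G36: stock < 465 AND price > 99 → 1
sku=G66: ELSE → -39
sku=G70: ELSE → -41
sku=G73: ELSE → -39
sku=G79: stock < 213 AND price <= 292 → 6
sku=G80: stock < 213 AND price <= 292 → 7
sku=G90: stock < 213 AND price <= 292 → 8
sku=G96: stock < 465 AND price > 99 → 3

4, 1, -39, -41, -39, 6, 7, 8, 3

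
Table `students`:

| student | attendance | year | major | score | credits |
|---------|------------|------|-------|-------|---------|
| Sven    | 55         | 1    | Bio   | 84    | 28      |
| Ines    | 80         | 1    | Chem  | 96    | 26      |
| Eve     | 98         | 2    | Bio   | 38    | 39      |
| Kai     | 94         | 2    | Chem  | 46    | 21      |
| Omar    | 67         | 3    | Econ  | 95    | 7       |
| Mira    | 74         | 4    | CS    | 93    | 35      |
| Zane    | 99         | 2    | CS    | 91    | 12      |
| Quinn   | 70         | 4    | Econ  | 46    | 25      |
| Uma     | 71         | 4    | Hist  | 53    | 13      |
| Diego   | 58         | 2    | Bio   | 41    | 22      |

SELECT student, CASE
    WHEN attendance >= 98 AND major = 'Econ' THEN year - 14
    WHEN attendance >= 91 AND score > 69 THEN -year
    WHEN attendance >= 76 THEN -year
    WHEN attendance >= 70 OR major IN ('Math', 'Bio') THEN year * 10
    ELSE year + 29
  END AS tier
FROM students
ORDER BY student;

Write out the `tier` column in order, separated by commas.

student=Diego: attendance >= 70 OR major IN ('Math', 'Bio') → 20
student=Eve: attendance >= 76 → -2
student=Ines: attendance >= 76 → -1
student=Kai: attendance >= 76 → -2
student=Mira: attendance >= 70 OR major IN ('Math', 'Bio') → 40
student=Omar: ELSE → 32
student=Quinn: attendance >= 70 OR major IN ('Math', 'Bio') → 40
student=Sven: attendance >= 70 OR major IN ('Math', 'Bio') → 10
student=Uma: attendance >= 70 OR major IN ('Math', 'Bio') → 40
student=Zane: attendance >= 91 AND score > 69 → -2

20, -2, -1, -2, 40, 32, 40, 10, 40, -2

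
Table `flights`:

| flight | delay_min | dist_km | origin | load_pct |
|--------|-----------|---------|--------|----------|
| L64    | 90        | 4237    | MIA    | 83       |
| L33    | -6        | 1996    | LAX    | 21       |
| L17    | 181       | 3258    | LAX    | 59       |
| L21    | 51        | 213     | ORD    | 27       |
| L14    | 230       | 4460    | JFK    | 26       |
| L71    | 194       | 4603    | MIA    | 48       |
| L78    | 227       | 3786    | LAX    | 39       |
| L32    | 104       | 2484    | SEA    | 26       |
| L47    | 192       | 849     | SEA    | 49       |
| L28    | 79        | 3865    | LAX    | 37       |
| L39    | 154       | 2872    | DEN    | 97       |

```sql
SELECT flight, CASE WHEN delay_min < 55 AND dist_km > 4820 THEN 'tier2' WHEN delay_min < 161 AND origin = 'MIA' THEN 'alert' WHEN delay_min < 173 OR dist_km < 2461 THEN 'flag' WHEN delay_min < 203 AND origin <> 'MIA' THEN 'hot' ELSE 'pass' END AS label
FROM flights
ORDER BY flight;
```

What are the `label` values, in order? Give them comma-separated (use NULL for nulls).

pass, hot, flag, flag, flag, flag, flag, flag, alert, pass, pass

flight=L14: ELSE → pass
flight=L17: delay_min < 203 AND origin <> 'MIA' → hot
flight=L21: delay_min < 173 OR dist_km < 2461 → flag
flight=L28: delay_min < 173 OR dist_km < 2461 → flag
flight=L32: delay_min < 173 OR dist_km < 2461 → flag
flight=L33: delay_min < 173 OR dist_km < 2461 → flag
flight=L39: delay_min < 173 OR dist_km < 2461 → flag
flight=L47: delay_min < 173 OR dist_km < 2461 → flag
flight=L64: delay_min < 161 AND origin = 'MIA' → alert
flight=L71: ELSE → pass
flight=L78: ELSE → pass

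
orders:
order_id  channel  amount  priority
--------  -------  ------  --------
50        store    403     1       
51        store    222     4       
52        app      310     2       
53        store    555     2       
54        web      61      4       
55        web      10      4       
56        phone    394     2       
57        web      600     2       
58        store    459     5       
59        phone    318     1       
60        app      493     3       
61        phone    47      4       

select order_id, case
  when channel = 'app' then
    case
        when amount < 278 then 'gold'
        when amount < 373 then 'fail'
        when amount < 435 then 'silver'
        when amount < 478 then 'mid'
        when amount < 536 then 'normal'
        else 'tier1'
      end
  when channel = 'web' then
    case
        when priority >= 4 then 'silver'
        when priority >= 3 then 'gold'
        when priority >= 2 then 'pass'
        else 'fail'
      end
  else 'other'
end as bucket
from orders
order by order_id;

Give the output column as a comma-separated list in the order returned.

order_id=50: channel='store' → outer ELSE → other
order_id=51: channel='store' → outer ELSE → other
order_id=52: channel='app' → inner[amount < 373] → fail
order_id=53: channel='store' → outer ELSE → other
order_id=54: channel='web' → inner[priority >= 4] → silver
order_id=55: channel='web' → inner[priority >= 4] → silver
order_id=56: channel='phone' → outer ELSE → other
order_id=57: channel='web' → inner[priority >= 2] → pass
order_id=58: channel='store' → outer ELSE → other
order_id=59: channel='phone' → outer ELSE → other
order_id=60: channel='app' → inner[amount < 536] → normal
order_id=61: channel='phone' → outer ELSE → other

other, other, fail, other, silver, silver, other, pass, other, other, normal, other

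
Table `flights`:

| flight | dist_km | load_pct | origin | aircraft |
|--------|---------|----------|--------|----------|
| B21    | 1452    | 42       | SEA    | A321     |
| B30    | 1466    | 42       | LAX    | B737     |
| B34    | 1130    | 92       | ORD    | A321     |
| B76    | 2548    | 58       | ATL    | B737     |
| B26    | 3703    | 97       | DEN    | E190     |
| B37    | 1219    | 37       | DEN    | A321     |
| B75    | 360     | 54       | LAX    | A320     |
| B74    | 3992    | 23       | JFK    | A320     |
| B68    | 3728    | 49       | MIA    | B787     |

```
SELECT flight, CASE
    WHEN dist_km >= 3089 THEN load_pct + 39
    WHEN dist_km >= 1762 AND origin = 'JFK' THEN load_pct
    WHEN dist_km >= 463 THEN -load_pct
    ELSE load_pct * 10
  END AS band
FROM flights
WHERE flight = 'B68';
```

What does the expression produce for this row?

88

flight = B68: dist_km=3728, load_pct=49, origin=MIA, aircraft=B787.
dist_km >= 3089 → true → 88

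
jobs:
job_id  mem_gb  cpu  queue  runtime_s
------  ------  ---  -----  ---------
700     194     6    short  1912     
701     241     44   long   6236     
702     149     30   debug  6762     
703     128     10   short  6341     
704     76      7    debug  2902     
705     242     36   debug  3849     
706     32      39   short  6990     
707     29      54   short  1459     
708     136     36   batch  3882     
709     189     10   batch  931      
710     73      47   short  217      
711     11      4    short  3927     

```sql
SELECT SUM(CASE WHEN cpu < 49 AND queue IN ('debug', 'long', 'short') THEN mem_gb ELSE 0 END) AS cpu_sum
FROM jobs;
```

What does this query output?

1146

job_id=700: ✓ → 194
job_id=701: ✓ → 241
job_id=702: ✓ → 149
job_id=703: ✓ → 128
job_id=704: ✓ → 76
job_id=705: ✓ → 242
job_id=706: ✓ → 32
job_id=707: ✗
job_id=708: ✗
job_id=709: ✗
job_id=710: ✓ → 73
job_id=711: ✓ → 11
cpu_sum = 194 + 241 + 149 + 128 + 76 + 242 + 32 + 73 + 11 = 1146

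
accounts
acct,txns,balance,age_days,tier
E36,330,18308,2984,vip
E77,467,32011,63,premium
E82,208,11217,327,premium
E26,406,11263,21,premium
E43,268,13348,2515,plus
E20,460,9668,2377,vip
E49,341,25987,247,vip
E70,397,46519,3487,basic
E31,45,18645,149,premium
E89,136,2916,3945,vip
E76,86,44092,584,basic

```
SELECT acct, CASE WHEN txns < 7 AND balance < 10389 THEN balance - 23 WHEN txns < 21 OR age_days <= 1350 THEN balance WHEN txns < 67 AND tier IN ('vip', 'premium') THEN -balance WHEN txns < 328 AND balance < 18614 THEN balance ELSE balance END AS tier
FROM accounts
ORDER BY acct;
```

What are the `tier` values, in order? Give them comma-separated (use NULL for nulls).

acct=E20: ELSE → 9668
acct=E26: txns < 21 OR age_days <= 1350 → 11263
acct=E31: txns < 21 OR age_days <= 1350 → 18645
acct=E36: ELSE → 18308
acct=E43: txns < 328 AND balance < 18614 → 13348
acct=E49: txns < 21 OR age_days <= 1350 → 25987
acct=E70: ELSE → 46519
acct=E76: txns < 21 OR age_days <= 1350 → 44092
acct=E77: txns < 21 OR age_days <= 1350 → 32011
acct=E82: txns < 21 OR age_days <= 1350 → 11217
acct=E89: txns < 328 AND balance < 18614 → 2916

9668, 11263, 18645, 18308, 13348, 25987, 46519, 44092, 32011, 11217, 2916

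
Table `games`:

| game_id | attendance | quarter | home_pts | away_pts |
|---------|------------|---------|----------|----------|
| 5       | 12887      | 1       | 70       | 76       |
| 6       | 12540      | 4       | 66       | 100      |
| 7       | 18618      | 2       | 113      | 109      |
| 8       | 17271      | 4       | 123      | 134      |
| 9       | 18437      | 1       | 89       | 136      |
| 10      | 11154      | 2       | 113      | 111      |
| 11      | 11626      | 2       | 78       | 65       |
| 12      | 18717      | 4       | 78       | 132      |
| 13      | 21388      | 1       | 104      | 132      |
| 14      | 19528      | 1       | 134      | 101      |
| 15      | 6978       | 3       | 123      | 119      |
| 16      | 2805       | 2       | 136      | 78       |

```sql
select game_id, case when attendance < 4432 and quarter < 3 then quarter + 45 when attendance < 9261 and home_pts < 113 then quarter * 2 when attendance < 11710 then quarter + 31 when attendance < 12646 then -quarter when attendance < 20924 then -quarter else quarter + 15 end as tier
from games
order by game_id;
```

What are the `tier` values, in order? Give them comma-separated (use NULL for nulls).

game_id=5: attendance < 20924 → -1
game_id=6: attendance < 12646 → -4
game_id=7: attendance < 20924 → -2
game_id=8: attendance < 20924 → -4
game_id=9: attendance < 20924 → -1
game_id=10: attendance < 11710 → 33
game_id=11: attendance < 11710 → 33
game_id=12: attendance < 20924 → -4
game_id=13: ELSE → 16
game_id=14: attendance < 20924 → -1
game_id=15: attendance < 11710 → 34
game_id=16: attendance < 4432 and quarter < 3 → 47

-1, -4, -2, -4, -1, 33, 33, -4, 16, -1, 34, 47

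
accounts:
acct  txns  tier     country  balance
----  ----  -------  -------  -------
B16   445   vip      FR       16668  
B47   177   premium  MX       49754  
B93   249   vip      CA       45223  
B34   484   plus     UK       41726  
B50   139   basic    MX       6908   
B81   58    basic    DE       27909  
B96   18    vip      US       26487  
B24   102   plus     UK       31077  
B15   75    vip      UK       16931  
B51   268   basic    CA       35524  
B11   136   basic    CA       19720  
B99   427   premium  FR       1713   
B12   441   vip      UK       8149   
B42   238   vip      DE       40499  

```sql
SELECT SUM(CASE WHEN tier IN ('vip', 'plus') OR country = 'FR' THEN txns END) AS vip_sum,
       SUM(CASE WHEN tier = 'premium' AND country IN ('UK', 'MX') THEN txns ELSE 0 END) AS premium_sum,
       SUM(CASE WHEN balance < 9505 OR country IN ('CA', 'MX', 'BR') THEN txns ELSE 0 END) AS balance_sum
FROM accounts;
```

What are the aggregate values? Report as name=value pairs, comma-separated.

[vip_sum: tier IN ('vip', 'plus') OR country = 'FR']
acct=B16: ✓ → 445
acct=B47: ✗
acct=B93: ✓ → 249
acct=B34: ✓ → 484
acct=B50: ✗
acct=B81: ✗
acct=B96: ✓ → 18
acct=B24: ✓ → 102
acct=B15: ✓ → 75
acct=B51: ✗
acct=B11: ✗
acct=B99: ✓ → 427
acct=B12: ✓ → 441
acct=B42: ✓ → 238
vip_sum = 445 + 249 + 484 + 18 + 102 + 75 + 427 + 441 + 238 = 2479
—
[premium_sum: tier = 'premium' AND country IN ('UK', 'MX')]
acct=B16: ✗
acct=B47: ✓ → 177
acct=B93: ✗
acct=B34: ✗
acct=B50: ✗
acct=B81: ✗
acct=B96: ✗
acct=B24: ✗
acct=B15: ✗
acct=B51: ✗
acct=B11: ✗
acct=B99: ✗
acct=B12: ✗
acct=B42: ✗
premium_sum = 177
—
[balance_sum: balance < 9505 OR country IN ('CA', 'MX', 'BR')]
acct=B16: ✗
acct=B47: ✓ → 177
acct=B93: ✓ → 249
acct=B34: ✗
acct=B50: ✓ → 139
acct=B81: ✗
acct=B96: ✗
acct=B24: ✗
acct=B15: ✗
acct=B51: ✓ → 268
acct=B11: ✓ → 136
acct=B99: ✓ → 427
acct=B12: ✓ → 441
acct=B42: ✗
balance_sum = 177 + 249 + 139 + 268 + 136 + 427 + 441 = 1837

vip_sum=2479, premium_sum=177, balance_sum=1837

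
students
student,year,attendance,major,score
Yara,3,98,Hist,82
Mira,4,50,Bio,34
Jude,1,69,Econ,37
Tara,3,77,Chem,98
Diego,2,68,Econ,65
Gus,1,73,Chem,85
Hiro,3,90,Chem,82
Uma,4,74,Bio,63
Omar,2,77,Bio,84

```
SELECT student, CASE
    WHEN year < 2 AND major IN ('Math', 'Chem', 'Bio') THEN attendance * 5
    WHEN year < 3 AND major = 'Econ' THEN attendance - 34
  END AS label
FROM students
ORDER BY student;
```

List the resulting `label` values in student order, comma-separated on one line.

student=Diego: year < 3 AND major = 'Econ' → 34
student=Gus: year < 2 AND major IN ('Math', 'Chem', 'Bio') → 365
student=Hiro: (no match → NULL) → NULL
student=Jude: year < 3 AND major = 'Econ' → 35
student=Mira: (no match → NULL) → NULL
student=Omar: (no match → NULL) → NULL
student=Tara: (no match → NULL) → NULL
student=Uma: (no match → NULL) → NULL
student=Yara: (no match → NULL) → NULL

34, 365, NULL, 35, NULL, NULL, NULL, NULL, NULL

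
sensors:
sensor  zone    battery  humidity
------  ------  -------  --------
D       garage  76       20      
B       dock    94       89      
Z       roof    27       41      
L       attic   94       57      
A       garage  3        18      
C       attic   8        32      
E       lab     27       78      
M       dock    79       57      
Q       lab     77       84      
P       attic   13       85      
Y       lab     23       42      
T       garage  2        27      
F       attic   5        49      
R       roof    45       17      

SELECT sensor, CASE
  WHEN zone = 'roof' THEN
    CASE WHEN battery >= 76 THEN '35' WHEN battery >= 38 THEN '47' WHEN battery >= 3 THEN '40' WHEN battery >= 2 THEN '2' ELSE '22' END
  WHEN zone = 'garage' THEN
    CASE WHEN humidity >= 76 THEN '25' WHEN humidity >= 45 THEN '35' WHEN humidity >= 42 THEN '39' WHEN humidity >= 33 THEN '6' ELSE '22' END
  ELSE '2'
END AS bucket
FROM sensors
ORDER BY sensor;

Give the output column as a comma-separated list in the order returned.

sensor=A: zone='garage' → inner[ELSE] → 22
sensor=B: zone='dock' → outer ELSE → 2
sensor=C: zone='attic' → outer ELSE → 2
sensor=D: zone='garage' → inner[ELSE] → 22
sensor=E: zone='lab' → outer ELSE → 2
sensor=F: zone='attic' → outer ELSE → 2
sensor=L: zone='attic' → outer ELSE → 2
sensor=M: zone='dock' → outer ELSE → 2
sensor=P: zone='attic' → outer ELSE → 2
sensor=Q: zone='lab' → outer ELSE → 2
sensor=R: zone='roof' → inner[battery >= 38] → 47
sensor=T: zone='garage' → inner[ELSE] → 22
sensor=Y: zone='lab' → outer ELSE → 2
sensor=Z: zone='roof' → inner[battery >= 3] → 40

22, 2, 2, 22, 2, 2, 2, 2, 2, 2, 47, 22, 2, 40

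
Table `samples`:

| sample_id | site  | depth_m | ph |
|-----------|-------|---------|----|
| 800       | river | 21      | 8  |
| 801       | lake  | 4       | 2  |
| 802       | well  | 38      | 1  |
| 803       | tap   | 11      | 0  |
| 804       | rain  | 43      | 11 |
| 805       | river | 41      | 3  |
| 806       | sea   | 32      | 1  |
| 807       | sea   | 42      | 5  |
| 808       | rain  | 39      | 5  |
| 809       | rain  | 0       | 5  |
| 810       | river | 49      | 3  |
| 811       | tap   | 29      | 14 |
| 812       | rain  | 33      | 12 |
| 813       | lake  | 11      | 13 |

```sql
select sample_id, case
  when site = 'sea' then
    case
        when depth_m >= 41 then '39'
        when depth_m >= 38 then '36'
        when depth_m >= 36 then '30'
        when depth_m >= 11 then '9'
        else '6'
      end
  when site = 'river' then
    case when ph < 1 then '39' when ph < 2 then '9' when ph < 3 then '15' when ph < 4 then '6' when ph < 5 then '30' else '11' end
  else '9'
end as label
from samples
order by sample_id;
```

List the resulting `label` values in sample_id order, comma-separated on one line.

11, 9, 9, 9, 9, 6, 9, 39, 9, 9, 6, 9, 9, 9

sample_id=800: site='river' → inner[ELSE] → 11
sample_id=801: site='lake' → outer ELSE → 9
sample_id=802: site='well' → outer ELSE → 9
sample_id=803: site='tap' → outer ELSE → 9
sample_id=804: site='rain' → outer ELSE → 9
sample_id=805: site='river' → inner[ph < 4] → 6
sample_id=806: site='sea' → inner[depth_m >= 11] → 9
sample_id=807: site='sea' → inner[depth_m >= 41] → 39
sample_id=808: site='rain' → outer ELSE → 9
sample_id=809: site='rain' → outer ELSE → 9
sample_id=810: site='river' → inner[ph < 4] → 6
sample_id=811: site='tap' → outer ELSE → 9
sample_id=812: site='rain' → outer ELSE → 9
sample_id=813: site='lake' → outer ELSE → 9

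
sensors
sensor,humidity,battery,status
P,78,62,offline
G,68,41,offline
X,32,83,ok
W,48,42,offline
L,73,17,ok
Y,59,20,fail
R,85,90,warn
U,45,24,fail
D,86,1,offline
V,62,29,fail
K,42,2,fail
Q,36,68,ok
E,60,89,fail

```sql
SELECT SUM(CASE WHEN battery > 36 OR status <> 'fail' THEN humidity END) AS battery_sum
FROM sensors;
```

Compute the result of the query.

566

sensor=P: ✓ → 78
sensor=G: ✓ → 68
sensor=X: ✓ → 32
sensor=W: ✓ → 48
sensor=L: ✓ → 73
sensor=Y: ✗
sensor=R: ✓ → 85
sensor=U: ✗
sensor=D: ✓ → 86
sensor=V: ✗
sensor=K: ✗
sensor=Q: ✓ → 36
sensor=E: ✓ → 60
battery_sum = 78 + 68 + 32 + 48 + 73 + 85 + 86 + 36 + 60 = 566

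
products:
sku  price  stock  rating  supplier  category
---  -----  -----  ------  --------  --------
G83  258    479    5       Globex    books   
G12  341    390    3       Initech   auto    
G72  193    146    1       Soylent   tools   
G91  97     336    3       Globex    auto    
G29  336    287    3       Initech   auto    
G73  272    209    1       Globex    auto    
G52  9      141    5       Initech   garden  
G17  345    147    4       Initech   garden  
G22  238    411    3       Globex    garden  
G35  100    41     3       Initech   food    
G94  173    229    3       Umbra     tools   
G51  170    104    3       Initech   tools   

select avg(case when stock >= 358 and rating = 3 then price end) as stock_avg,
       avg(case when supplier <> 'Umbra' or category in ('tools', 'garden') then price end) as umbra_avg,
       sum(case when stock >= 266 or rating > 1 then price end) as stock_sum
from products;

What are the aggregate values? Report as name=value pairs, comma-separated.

[stock_avg: stock >= 358 and rating = 3]
sku=G83: ✗
sku=G12: ✓ → 341
sku=G72: ✗
sku=G91: ✗
sku=G29: ✗
sku=G73: ✗
sku=G52: ✗
sku=G17: ✗
sku=G22: ✓ → 238
sku=G35: ✗
sku=G94: ✗
sku=G51: ✗
stock_avg = (341 + 238) / 2 = 289.5
—
[umbra_avg: supplier <> 'Umbra' or category in ('tools', 'garden')]
sku=G83: ✓ → 258
sku=G12: ✓ → 341
sku=G72: ✓ → 193
sku=G91: ✓ → 97
sku=G29: ✓ → 336
sku=G73: ✓ → 272
sku=G52: ✓ → 9
sku=G17: ✓ → 345
sku=G22: ✓ → 238
sku=G35: ✓ → 100
sku=G94: ✓ → 173
sku=G51: ✓ → 170
umbra_avg = (258 + 341 + 193 + 97 + 336 + 272 + 9 + 345 + 238 + 100 + 173 + 170) / 12 = 211
—
[stock_sum: stock >= 266 or rating > 1]
sku=G83: ✓ → 258
sku=G12: ✓ → 341
sku=G72: ✗
sku=G91: ✓ → 97
sku=G29: ✓ → 336
sku=G73: ✗
sku=G52: ✓ → 9
sku=G17: ✓ → 345
sku=G22: ✓ → 238
sku=G35: ✓ → 100
sku=G94: ✓ → 173
sku=G51: ✓ → 170
stock_sum = 258 + 341 + 97 + 336 + 9 + 345 + 238 + 100 + 173 + 170 = 2067

stock_avg=289.5, umbra_avg=211, stock_sum=2067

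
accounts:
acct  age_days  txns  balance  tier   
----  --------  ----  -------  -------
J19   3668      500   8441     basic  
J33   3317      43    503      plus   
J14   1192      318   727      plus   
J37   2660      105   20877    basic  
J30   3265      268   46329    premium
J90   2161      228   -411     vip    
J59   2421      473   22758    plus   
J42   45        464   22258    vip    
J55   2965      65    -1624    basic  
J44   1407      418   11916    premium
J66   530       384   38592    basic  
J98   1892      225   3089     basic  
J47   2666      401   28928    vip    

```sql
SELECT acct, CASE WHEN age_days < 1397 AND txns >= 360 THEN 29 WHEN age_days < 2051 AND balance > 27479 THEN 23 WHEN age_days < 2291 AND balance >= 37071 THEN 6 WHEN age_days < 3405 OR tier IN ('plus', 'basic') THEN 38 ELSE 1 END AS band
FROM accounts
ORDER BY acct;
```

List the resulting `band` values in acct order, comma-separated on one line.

acct=J14: age_days < 3405 OR tier IN ('plus', 'basic') → 38
acct=J19: age_days < 3405 OR tier IN ('plus', 'basic') → 38
acct=J30: age_days < 3405 OR tier IN ('plus', 'basic') → 38
acct=J33: age_days < 3405 OR tier IN ('plus', 'basic') → 38
acct=J37: age_days < 3405 OR tier IN ('plus', 'basic') → 38
acct=J42: age_days < 1397 AND txns >= 360 → 29
acct=J44: age_days < 3405 OR tier IN ('plus', 'basic') → 38
acct=J47: age_days < 3405 OR tier IN ('plus', 'basic') → 38
acct=J55: age_days < 3405 OR tier IN ('plus', 'basic') → 38
acct=J59: age_days < 3405 OR tier IN ('plus', 'basic') → 38
acct=J66: age_days < 1397 AND txns >= 360 → 29
acct=J90: age_days < 3405 OR tier IN ('plus', 'basic') → 38
acct=J98: age_days < 3405 OR tier IN ('plus', 'basic') → 38

38, 38, 38, 38, 38, 29, 38, 38, 38, 38, 29, 38, 38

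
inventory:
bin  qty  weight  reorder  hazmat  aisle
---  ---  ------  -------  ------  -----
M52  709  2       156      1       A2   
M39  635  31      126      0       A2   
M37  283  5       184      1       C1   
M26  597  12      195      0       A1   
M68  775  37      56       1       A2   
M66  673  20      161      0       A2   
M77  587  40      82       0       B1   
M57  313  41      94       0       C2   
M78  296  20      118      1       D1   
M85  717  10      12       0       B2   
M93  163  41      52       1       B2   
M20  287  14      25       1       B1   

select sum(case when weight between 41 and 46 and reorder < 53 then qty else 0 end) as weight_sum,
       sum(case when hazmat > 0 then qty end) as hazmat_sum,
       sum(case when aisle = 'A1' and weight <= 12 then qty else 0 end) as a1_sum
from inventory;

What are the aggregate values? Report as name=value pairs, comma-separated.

weight_sum=163, hazmat_sum=2513, a1_sum=597

[weight_sum: weight between 41 and 46 and reorder < 53]
bin=M52: ✗
bin=M39: ✗
bin=M37: ✗
bin=M26: ✗
bin=M68: ✗
bin=M66: ✗
bin=M77: ✗
bin=M57: ✗
bin=M78: ✗
bin=M85: ✗
bin=M93: ✓ → 163
bin=M20: ✗
weight_sum = 163
—
[hazmat_sum: hazmat > 0]
bin=M52: ✓ → 709
bin=M39: ✗
bin=M37: ✓ → 283
bin=M26: ✗
bin=M68: ✓ → 775
bin=M66: ✗
bin=M77: ✗
bin=M57: ✗
bin=M78: ✓ → 296
bin=M85: ✗
bin=M93: ✓ → 163
bin=M20: ✓ → 287
hazmat_sum = 709 + 283 + 775 + 296 + 163 + 287 = 2513
—
[a1_sum: aisle = 'A1' and weight <= 12]
bin=M52: ✗
bin=M39: ✗
bin=M37: ✗
bin=M26: ✓ → 597
bin=M68: ✗
bin=M66: ✗
bin=M77: ✗
bin=M57: ✗
bin=M78: ✗
bin=M85: ✗
bin=M93: ✗
bin=M20: ✗
a1_sum = 597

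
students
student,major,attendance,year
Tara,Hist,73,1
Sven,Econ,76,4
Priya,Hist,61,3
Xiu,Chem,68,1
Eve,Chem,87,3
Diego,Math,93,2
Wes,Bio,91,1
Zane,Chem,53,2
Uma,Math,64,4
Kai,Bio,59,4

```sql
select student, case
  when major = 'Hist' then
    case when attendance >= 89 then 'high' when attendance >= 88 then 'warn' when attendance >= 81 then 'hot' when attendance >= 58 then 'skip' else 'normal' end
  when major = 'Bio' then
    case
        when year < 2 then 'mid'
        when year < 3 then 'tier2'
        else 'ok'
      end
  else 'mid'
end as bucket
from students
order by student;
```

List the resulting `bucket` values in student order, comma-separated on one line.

mid, mid, ok, skip, mid, skip, mid, mid, mid, mid

student=Diego: major='Math' → outer ELSE → mid
student=Eve: major='Chem' → outer ELSE → mid
student=Kai: major='Bio' → inner[ELSE] → ok
student=Priya: major='Hist' → inner[attendance >= 58] → skip
student=Sven: major='Econ' → outer ELSE → mid
student=Tara: major='Hist' → inner[attendance >= 58] → skip
student=Uma: major='Math' → outer ELSE → mid
student=Wes: major='Bio' → inner[year < 2] → mid
student=Xiu: major='Chem' → outer ELSE → mid
student=Zane: major='Chem' → outer ELSE → mid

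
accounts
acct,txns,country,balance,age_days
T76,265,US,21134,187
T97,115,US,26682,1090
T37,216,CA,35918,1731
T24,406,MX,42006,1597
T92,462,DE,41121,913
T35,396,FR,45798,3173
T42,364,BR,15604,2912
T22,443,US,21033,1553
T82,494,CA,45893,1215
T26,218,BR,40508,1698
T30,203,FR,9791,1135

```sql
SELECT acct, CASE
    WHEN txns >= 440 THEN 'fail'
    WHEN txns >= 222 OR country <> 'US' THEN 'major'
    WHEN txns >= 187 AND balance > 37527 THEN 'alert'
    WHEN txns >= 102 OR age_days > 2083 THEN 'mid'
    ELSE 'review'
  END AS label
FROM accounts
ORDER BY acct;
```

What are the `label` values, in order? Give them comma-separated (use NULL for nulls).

fail, major, major, major, major, major, major, major, fail, fail, mid

acct=T22: txns >= 440 → fail
acct=T24: txns >= 222 OR country <> 'US' → major
acct=T26: txns >= 222 OR country <> 'US' → major
acct=T30: txns >= 222 OR country <> 'US' → major
acct=T35: txns >= 222 OR country <> 'US' → major
acct=T37: txns >= 222 OR country <> 'US' → major
acct=T42: txns >= 222 OR country <> 'US' → major
acct=T76: txns >= 222 OR country <> 'US' → major
acct=T82: txns >= 440 → fail
acct=T92: txns >= 440 → fail
acct=T97: txns >= 102 OR age_days > 2083 → mid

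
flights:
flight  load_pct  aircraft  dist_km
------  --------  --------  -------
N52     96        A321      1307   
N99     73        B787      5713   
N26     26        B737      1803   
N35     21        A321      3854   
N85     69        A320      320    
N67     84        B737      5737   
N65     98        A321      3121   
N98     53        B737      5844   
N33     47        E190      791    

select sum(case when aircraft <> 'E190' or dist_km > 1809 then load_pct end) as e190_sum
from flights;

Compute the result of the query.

520

flight=N52: ✓ → 96
flight=N99: ✓ → 73
flight=N26: ✓ → 26
flight=N35: ✓ → 21
flight=N85: ✓ → 69
flight=N67: ✓ → 84
flight=N65: ✓ → 98
flight=N98: ✓ → 53
flight=N33: ✗
e190_sum = 96 + 73 + 26 + 21 + 69 + 84 + 98 + 53 = 520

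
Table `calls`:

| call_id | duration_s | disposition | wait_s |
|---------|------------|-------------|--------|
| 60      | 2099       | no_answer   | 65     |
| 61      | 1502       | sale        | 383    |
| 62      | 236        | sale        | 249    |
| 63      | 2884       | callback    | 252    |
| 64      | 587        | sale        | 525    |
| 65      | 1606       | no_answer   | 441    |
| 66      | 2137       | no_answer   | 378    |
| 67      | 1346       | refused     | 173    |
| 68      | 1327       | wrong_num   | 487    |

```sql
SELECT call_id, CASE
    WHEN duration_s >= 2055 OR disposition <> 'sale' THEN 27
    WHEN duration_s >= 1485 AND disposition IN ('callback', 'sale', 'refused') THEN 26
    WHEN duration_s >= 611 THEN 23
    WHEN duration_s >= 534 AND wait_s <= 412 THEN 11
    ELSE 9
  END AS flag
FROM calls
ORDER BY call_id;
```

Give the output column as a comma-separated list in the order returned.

call_id=60: duration_s >= 2055 OR disposition <> 'sale' → 27
call_id=61: duration_s >= 1485 AND disposition IN ('callback', 'sale', 'refused') → 26
call_id=62: ELSE → 9
call_id=63: duration_s >= 2055 OR disposition <> 'sale' → 27
call_id=64: ELSE → 9
call_id=65: duration_s >= 2055 OR disposition <> 'sale' → 27
call_id=66: duration_s >= 2055 OR disposition <> 'sale' → 27
call_id=67: duration_s >= 2055 OR disposition <> 'sale' → 27
call_id=68: duration_s >= 2055 OR disposition <> 'sale' → 27

27, 26, 9, 27, 9, 27, 27, 27, 27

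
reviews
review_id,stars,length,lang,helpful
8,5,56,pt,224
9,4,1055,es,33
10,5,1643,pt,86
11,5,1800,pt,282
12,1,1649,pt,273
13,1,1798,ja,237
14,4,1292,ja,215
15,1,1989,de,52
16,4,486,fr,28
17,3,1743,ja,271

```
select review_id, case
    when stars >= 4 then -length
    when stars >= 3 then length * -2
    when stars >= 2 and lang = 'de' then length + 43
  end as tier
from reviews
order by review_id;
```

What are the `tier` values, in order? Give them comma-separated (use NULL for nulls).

-56, -1055, -1643, -1800, NULL, NULL, -1292, NULL, -486, -3486

review_id=8: stars >= 4 → -56
review_id=9: stars >= 4 → -1055
review_id=10: stars >= 4 → -1643
review_id=11: stars >= 4 → -1800
review_id=12: (no match → NULL) → NULL
review_id=13: (no match → NULL) → NULL
review_id=14: stars >= 4 → -1292
review_id=15: (no match → NULL) → NULL
review_id=16: stars >= 4 → -486
review_id=17: stars >= 3 → -3486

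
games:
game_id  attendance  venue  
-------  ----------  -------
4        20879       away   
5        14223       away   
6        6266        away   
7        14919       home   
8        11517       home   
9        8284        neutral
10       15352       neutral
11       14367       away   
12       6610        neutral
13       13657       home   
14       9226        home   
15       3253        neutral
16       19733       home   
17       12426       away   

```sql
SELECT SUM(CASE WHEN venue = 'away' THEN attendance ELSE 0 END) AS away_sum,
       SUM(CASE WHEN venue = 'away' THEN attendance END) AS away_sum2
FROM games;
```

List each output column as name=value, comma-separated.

[away_sum: venue = 'away']
game_id=4: ✓ → 20879
game_id=5: ✓ → 14223
game_id=6: ✓ → 6266
game_id=7: ✗
game_id=8: ✗
game_id=9: ✗
game_id=10: ✗
game_id=11: ✓ → 14367
game_id=12: ✗
game_id=13: ✗
game_id=14: ✗
game_id=15: ✗
game_id=16: ✗
game_id=17: ✓ → 12426
away_sum = 20879 + 14223 + 6266 + 14367 + 12426 = 68161
—
[away_sum2: venue = 'away']
game_id=4: ✓ → 20879
game_id=5: ✓ → 14223
game_id=6: ✓ → 6266
game_id=7: ✗
game_id=8: ✗
game_id=9: ✗
game_id=10: ✗
game_id=11: ✓ → 14367
game_id=12: ✗
game_id=13: ✗
game_id=14: ✗
game_id=15: ✗
game_id=16: ✗
game_id=17: ✓ → 12426
away_sum2 = 20879 + 14223 + 6266 + 14367 + 12426 = 68161

away_sum=68161, away_sum2=68161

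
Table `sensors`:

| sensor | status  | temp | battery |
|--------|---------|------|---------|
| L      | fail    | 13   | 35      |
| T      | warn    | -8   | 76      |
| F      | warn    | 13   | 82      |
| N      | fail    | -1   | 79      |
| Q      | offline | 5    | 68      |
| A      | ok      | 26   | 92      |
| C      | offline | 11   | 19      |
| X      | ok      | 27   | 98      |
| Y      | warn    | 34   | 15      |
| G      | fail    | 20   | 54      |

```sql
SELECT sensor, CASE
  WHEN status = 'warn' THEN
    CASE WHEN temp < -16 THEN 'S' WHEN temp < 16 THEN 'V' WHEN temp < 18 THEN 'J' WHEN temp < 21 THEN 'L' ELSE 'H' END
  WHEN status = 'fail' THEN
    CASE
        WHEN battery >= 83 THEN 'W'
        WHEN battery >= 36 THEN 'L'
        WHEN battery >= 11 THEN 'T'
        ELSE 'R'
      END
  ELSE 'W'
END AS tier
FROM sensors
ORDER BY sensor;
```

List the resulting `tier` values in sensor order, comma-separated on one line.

W, W, V, L, T, L, W, V, W, H

sensor=A: status='ok' → outer ELSE → W
sensor=C: status='offline' → outer ELSE → W
sensor=F: status='warn' → inner[temp < 16] → V
sensor=G: status='fail' → inner[battery >= 36] → L
sensor=L: status='fail' → inner[battery >= 11] → T
sensor=N: status='fail' → inner[battery >= 36] → L
sensor=Q: status='offline' → outer ELSE → W
sensor=T: status='warn' → inner[temp < 16] → V
sensor=X: status='ok' → outer ELSE → W
sensor=Y: status='warn' → inner[ELSE] → H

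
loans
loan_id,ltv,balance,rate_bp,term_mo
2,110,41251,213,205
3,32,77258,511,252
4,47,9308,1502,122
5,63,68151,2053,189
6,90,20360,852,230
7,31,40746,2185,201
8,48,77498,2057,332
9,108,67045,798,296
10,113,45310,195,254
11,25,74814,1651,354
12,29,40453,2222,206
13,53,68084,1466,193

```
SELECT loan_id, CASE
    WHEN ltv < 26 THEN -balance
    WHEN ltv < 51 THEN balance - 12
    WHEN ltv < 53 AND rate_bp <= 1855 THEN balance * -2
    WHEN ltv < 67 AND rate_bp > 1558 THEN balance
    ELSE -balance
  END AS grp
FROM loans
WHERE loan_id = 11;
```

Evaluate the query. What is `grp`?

-74814

loan_id = 11: ltv=25, balance=74814, rate_bp=1651, term_mo=354.
ltv < 26 → true → -74814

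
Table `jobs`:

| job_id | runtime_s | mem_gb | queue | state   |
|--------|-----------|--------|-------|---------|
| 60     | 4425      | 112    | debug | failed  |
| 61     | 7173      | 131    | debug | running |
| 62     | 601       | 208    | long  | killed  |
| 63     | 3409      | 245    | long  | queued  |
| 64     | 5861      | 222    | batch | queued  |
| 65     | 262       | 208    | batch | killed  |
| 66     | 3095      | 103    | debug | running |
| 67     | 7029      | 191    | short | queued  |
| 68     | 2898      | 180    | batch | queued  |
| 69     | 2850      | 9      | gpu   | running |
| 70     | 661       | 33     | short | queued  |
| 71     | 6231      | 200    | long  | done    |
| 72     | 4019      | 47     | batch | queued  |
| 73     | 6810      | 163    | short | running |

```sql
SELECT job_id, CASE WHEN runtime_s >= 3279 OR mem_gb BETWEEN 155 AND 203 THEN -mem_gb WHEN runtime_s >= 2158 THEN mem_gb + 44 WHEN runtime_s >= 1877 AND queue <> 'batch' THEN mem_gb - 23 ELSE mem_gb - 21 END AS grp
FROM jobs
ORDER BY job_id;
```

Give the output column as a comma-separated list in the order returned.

-112, -131, 187, -245, -222, 187, 147, -191, -180, 53, 12, -200, -47, -163

job_id=60: runtime_s >= 3279 OR mem_gb BETWEEN 155 AND 203 → -112
job_id=61: runtime_s >= 3279 OR mem_gb BETWEEN 155 AND 203 → -131
job_id=62: ELSE → 187
job_id=63: runtime_s >= 3279 OR mem_gb BETWEEN 155 AND 203 → -245
job_id=64: runtime_s >= 3279 OR mem_gb BETWEEN 155 AND 203 → -222
job_id=65: ELSE → 187
job_id=66: runtime_s >= 2158 → 147
job_id=67: runtime_s >= 3279 OR mem_gb BETWEEN 155 AND 203 → -191
job_id=68: runtime_s >= 3279 OR mem_gb BETWEEN 155 AND 203 → -180
job_id=69: runtime_s >= 2158 → 53
job_id=70: ELSE → 12
job_id=71: runtime_s >= 3279 OR mem_gb BETWEEN 155 AND 203 → -200
job_id=72: runtime_s >= 3279 OR mem_gb BETWEEN 155 AND 203 → -47
job_id=73: runtime_s >= 3279 OR mem_gb BETWEEN 155 AND 203 → -163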